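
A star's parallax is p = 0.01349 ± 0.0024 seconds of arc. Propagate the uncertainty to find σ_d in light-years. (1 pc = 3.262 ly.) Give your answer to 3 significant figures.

43.0 ly

d = 1/p, so σ_d = σ_p / p².
σ_d = 0.00240 / (0.01349)² = 0.00240 / 0.00018198 = 13.188 pc = 13.188 × 3.262 ly = 43.019 ly.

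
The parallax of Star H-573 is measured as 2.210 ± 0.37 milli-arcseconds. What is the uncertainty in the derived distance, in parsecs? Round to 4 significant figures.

d = 1/p, so σ_d = σ_p / p².
σ_d = 0.000370 / (0.002210)² = 0.000370 / 0.0000048841 = 75.756 pc.

75.76 pc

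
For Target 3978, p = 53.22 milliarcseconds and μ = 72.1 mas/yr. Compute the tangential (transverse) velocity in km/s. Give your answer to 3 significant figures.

d = 1/p = 1/0.05322″ = 18.79 pc.
μ = 72.1 mas/yr = 0.0721 ″/yr.
v_t = 4.74 × μ × d = 4.74 × 0.0721 × 18.79 = 6.4216 km/s.

6.42 km/s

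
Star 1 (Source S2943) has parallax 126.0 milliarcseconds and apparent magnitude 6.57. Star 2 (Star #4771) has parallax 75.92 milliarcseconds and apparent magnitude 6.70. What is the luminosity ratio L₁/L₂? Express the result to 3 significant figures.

d₁ = 1/p₁ = 1/0.1260″ = 7.9365 pc; d₂ = 1/p₂ = 1/0.07592″ = 13.172 pc.
M₁ = m₁ − 5 log₁₀ d₁ + 5 = 6.57 − 4.4981 + 5 = 7.0719.
M₂ = 6.70 − 5.5983 + 5 = 6.1017.
L₁/L₂ = 10^(0.4(M₂ − M₁)) = 10^(0.4 × (-0.9702)) = 10^(-0.38808) = 0.40919.

L₁/L₂ = 0.409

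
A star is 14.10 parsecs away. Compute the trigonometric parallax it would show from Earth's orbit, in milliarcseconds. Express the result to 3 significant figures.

p = 1/d = 1/14.1 = 0.070922 arcsec.
= 0.070922 × 1000 = 70.922 mas.

70.9 mas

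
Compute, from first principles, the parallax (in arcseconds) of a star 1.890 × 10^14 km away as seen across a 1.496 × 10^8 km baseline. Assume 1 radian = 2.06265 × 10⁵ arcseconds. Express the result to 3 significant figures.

θ ≈ B/d = (1.496 × 10^8) / (1.890 × 10^14) = 7.9153 × 10^-7 rad.
In arcseconds: 7.9153 × 10^-7 × 206265 = 0.16326″.

0.163 arcsec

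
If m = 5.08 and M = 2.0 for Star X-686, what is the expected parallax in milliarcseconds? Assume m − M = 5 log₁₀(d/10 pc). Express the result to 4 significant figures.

m − M = 5.08 − 2.0 = 3.08.
d = 10^((m−M)/5 + 1) = 10^1.616 = 41.305 pc.
p = 1/d = 1/41.305 = 0.02421 arcsec = 24.21 mas.

24.21 mas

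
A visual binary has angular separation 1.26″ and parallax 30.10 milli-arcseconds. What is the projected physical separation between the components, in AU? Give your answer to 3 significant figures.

d = 1/p = 1/0.03010″ = 33.223 pc.
At distance d (pc), an angle of θ arcsec spans θ·d AU: s = 1.26 × 33.223 = 41.861 AU.

41.9 AU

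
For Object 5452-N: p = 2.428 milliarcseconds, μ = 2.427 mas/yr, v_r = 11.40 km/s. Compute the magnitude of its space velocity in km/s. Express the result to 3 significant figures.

12.3 km/s

d = 1/p = 1/0.002428″ = 411.86 pc.
μ = 2.427 mas/yr = 0.002427 ″/yr.
v_t = 4.740 μ d = 4.740 × 0.002427 × 411.86 = 4.738 km/s.
v = √(v_r² + v_t²) = √(11.40² + 4.738²) = √152.409 = 12.345 km/s.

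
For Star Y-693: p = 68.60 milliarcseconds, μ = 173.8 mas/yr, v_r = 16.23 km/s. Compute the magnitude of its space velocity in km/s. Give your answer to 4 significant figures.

d = 1/p = 1/0.06860″ = 14.577 pc.
μ = 173.8 mas/yr = 0.1738 ″/yr.
v_t = 4.740 μ d = 4.740 × 0.1738 × 14.577 = 12.009 km/s.
v = √(v_r² + v_t²) = √(16.23² + 12.009²) = √407.629 = 20.19 km/s.

20.19 km/s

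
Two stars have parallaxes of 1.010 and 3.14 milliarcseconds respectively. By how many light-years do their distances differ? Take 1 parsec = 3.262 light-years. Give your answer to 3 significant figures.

d_A = 1/0.001010″ = 990.1 pc; d_B = 1/0.003140″ = 318.47 pc.
|d_B − d_A| = |318.47 − 990.1| = 671.63 pc = 671.63 × 3.262 ly = 2190.9 ly.

2190 ly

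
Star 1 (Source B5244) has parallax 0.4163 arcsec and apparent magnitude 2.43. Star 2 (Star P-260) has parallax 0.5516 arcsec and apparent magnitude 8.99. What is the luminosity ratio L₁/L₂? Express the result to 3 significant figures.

L₁/L₂ = 739

d₁ = 1/p₁ = 1/0.4163″ = 2.4021 pc; d₂ = 1/p₂ = 1/0.5516″ = 1.8129 pc.
M₁ = m₁ − 5 log₁₀ d₁ + 5 = 2.43 − 1.9030 + 5 = 5.5270.
M₂ = 8.99 − 1.2919 + 5 = 12.6981.
L₁/L₂ = 10^(0.4(M₂ − M₁)) = 10^(0.4 × 7.1711) = 10^2.86844 = 738.65.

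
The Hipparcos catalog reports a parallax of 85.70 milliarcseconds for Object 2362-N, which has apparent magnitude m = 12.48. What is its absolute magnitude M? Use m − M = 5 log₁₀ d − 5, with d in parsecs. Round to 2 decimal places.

d = 1/p = 1/0.08570″ = 11.669 pc.
m − M = 5 log₁₀(11.669) − 5 = 5.3352 − 5 = 0.3352.
M = m − (m − M) = 12.48 − 0.3352 = 12.14.

M = 12.14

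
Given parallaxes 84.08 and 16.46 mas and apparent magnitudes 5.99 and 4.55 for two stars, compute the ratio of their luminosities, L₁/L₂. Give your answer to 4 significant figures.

d₁ = 1/p₁ = 1/0.08408″ = 11.893 pc; d₂ = 1/p₂ = 1/0.01646″ = 60.753 pc.
M₁ = m₁ − 5 log₁₀ d₁ + 5 = 5.99 − 5.3765 + 5 = 5.6135.
M₂ = 4.55 − 8.9178 + 5 = 0.6322.
L₁/L₂ = 10^(0.4(M₂ − M₁)) = 10^(0.4 × (-4.9813)) = 10^(-1.99252) = 0.010174.

L₁/L₂ = 0.01017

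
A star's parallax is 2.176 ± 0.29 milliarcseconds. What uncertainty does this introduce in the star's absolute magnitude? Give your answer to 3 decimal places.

σ_M = 0.289 mag

M = m − 5 log₁₀ d + 5 = m + 5 log₁₀ p + 5, so ∂M/∂p = 5/(p ln 10).
σ_M = (5/ln 10) · (σ_p/p) = 2.1715 × 0.29/2.176 = 2.1715 × 0.13327 = 0.2894.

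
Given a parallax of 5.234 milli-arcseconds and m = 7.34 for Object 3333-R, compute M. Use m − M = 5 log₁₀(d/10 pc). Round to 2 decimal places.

d = 1/p = 1/0.005234″ = 191.06 pc.
m − M = 5 log₁₀(191.06) − 5 = 11.4058 − 5 = 6.4058.
M = m − (m − M) = 7.34 − 6.4058 = 0.93.

M = 0.93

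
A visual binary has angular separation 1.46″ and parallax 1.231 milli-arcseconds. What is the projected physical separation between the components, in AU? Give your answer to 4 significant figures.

1186 AU

d = 1/p = 1/0.001231″ = 812.35 pc.
At distance d (pc), an angle of θ arcsec spans θ·d AU: s = 1.46 × 812.35 = 1186 AU.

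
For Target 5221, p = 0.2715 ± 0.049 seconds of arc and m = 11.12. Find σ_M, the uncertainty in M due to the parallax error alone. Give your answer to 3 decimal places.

σ_M = 0.392 mag

M = m − 5 log₁₀ d + 5 = m + 5 log₁₀ p + 5, so ∂M/∂p = 5/(p ln 10).
σ_M = (5/ln 10) · (σ_p/p) = 2.1715 × 0.049/0.2715 = 2.1715 × 0.18048 = 0.39191.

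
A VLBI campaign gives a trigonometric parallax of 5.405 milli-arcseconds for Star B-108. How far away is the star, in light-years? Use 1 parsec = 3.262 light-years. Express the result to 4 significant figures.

603.5 light years

p = 5.405 milli-arcseconds = 0.005405 arcsec.
d = 1/p = 1/0.005405 = 185.01 pc.
In light-years: 185.01 × 3.262 = 603.5 ly.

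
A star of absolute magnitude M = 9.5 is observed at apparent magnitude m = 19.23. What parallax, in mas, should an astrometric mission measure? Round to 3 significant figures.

1.13 mas

m − M = 19.23 − 9.5 = 9.73.
d = 10^((m−M)/5 + 1) = 10^2.946 = 883.08 pc.
p = 1/d = 1/883.08 = 0.0011324 arcsec = 1.1324 mas.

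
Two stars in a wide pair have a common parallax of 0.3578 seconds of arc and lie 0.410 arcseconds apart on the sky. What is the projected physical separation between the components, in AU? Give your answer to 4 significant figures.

d = 1/p = 1/0.3578″ = 2.7949 pc.
At distance d (pc), an angle of θ arcsec spans θ·d AU: s = 0.410 × 2.7949 = 1.1459 AU.

1.146 AU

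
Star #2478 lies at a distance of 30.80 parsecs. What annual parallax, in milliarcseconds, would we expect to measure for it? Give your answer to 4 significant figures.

p = 1/d = 1/30.8 = 0.032468 arcsec.
= 0.032468 × 1000 = 32.468 mas.

32.47 mas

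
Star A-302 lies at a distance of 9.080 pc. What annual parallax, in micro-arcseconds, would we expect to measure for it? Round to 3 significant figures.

110000 μas

p = 1/d = 1/9.08 = 0.11013 arcsec.
= 0.11013 × 10⁶ = 1.1013 × 10^5 μas.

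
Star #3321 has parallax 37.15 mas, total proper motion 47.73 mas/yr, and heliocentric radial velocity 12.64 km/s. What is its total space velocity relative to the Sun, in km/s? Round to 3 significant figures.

14.0 km/s

d = 1/p = 1/0.03715″ = 26.918 pc.
μ = 47.73 mas/yr = 0.04773 ″/yr.
v_t = 4.740 μ d = 4.740 × 0.04773 × 26.918 = 6.0899 km/s.
v = √(v_r² + v_t²) = √(12.64² + 6.0899²) = √196.856 = 14.031 km/s.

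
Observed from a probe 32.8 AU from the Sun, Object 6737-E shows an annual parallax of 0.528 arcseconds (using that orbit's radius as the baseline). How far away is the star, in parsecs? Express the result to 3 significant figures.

With baseline B (in AU) and parallax p (in arcsec), d = B/p parsecs.
d = 32.8 / 0.528 = 62.121 pc.

62.1 pc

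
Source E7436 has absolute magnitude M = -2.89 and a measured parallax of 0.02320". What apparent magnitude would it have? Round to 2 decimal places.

m = 0.28

d = 1/p = 1/0.02320″ = 43.103 pc.
m − M = 5 log₁₀ d − 5 = 5 log₁₀(43.103) − 5 = 8.1725 − 5 = 3.1725.
m = M + (m − M) = -2.89 + 3.1725 = 0.28.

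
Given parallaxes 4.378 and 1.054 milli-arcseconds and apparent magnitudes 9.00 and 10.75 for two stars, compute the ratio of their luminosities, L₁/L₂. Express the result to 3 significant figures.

d₁ = 1/p₁ = 1/0.004378″ = 228.41 pc; d₂ = 1/p₂ = 1/0.001054″ = 948.77 pc.
M₁ = m₁ − 5 log₁₀ d₁ + 5 = 9.00 − 11.7936 + 5 = 2.2064.
M₂ = 10.75 − 14.8858 + 5 = 0.8642.
L₁/L₂ = 10^(0.4(M₂ − M₁)) = 10^(0.4 × (-1.3422)) = 10^(-0.53688) = 0.29048.

L₁/L₂ = 0.290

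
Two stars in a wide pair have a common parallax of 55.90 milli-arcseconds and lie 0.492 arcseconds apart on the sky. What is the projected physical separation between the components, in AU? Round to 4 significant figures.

8.801 AU

d = 1/p = 1/0.05590″ = 17.889 pc.
At distance d (pc), an angle of θ arcsec spans θ·d AU: s = 0.492 × 17.889 = 8.8014 AU.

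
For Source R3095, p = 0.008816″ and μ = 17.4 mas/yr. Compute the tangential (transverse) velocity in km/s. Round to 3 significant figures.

9.36 km/s

d = 1/p = 1/0.008816″ = 113.43 pc.
μ = 17.4 mas/yr = 0.0174 ″/yr.
v_t = 4.74 × μ × d = 4.74 × 0.0174 × 113.43 = 9.3553 km/s.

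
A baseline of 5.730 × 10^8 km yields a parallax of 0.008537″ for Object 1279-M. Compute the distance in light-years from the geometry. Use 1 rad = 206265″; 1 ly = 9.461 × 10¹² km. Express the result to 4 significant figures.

1463 ly

θ = 0.008537″ = 0.008537/206265 = 4.1389 × 10^-8 rad.
d = B/θ = (5.730 × 10^8) / (4.1389 × 10^-8) = 1.3844 × 10^16 km = (1.3844 × 10^16) / (9.461 × 10^12) ly = 1463.3 ly.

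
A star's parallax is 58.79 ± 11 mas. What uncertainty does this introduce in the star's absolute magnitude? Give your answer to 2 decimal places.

σ_M = 0.41 mag

M = m − 5 log₁₀ d + 5 = m + 5 log₁₀ p + 5, so ∂M/∂p = 5/(p ln 10).
σ_M = (5/ln 10) · (σ_p/p) = 2.1715 × 11/58.79 = 2.1715 × 0.18711 = 0.40631.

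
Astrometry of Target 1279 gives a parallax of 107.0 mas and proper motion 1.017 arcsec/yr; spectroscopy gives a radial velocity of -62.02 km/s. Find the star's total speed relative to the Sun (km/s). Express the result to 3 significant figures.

d = 1/p = 1/0.1070″ = 9.3458 pc.
v_t = 4.740 μ d = 4.740 × 1.017 × 9.3458 = 45.052 km/s.
v = √(v_r² + v_t²) = √((-62.02)² + 45.052²) = √5876.16 = 76.656 km/s.

76.7 km/s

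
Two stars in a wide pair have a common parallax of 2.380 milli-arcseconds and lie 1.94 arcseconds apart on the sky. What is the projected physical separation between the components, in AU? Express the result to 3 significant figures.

815 AU

d = 1/p = 1/0.002380″ = 420.17 pc.
At distance d (pc), an angle of θ arcsec spans θ·d AU: s = 1.94 × 420.17 = 815.13 AU.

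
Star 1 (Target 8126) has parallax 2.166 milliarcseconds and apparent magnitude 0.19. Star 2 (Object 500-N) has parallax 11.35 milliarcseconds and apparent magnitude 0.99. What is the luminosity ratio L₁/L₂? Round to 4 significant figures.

d₁ = 1/p₁ = 1/0.002166″ = 461.68 pc; d₂ = 1/p₂ = 1/0.01135″ = 88.106 pc.
M₁ = m₁ − 5 log₁₀ d₁ + 5 = 0.19 − 13.3217 + 5 = -8.1317.
M₂ = 0.99 − 9.7250 + 5 = -3.7350.
L₁/L₂ = 10^(0.4(M₂ − M₁)) = 10^(0.4 × 4.3967) = 10^1.75868 = 57.369.

L₁/L₂ = 57.37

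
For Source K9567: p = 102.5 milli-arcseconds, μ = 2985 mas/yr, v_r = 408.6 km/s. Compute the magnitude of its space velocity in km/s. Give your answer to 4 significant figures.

d = 1/p = 1/0.1025″ = 9.7561 pc.
μ = 2985 mas/yr = 2.985 ″/yr.
v_t = 4.740 μ d = 4.740 × 2.985 × 9.7561 = 138.04 km/s.
v = √(v_r² + v_t²) = √(408.6² + 138.04²) = √186009 = 431.29 km/s.

431.3 km/s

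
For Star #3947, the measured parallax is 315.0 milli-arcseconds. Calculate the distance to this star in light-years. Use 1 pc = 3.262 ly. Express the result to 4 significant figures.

10.36 light years

p = 315.0 milli-arcseconds = 0.3150 arcsec.
d = 1/p = 1/0.3150 = 3.1746 pc.
In light-years: 3.1746 × 3.262 = 10.356 ly.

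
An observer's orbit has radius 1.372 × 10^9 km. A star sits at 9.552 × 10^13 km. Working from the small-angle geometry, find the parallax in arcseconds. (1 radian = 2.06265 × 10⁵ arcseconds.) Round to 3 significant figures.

θ ≈ B/d = (1.372 × 10^9) / (9.552 × 10^13) = 1.4363 × 10^-5 rad.
In arcseconds: 1.4363 × 10^-5 × 206265 = 2.9626″.

2.96 arcsec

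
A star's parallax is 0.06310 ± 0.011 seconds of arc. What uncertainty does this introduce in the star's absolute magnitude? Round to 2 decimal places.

σ_M = 0.38 mag

M = m − 5 log₁₀ d + 5 = m + 5 log₁₀ p + 5, so ∂M/∂p = 5/(p ln 10).
σ_M = (5/ln 10) · (σ_p/p) = 2.1715 × 0.011/0.06310 = 2.1715 × 0.17433 = 0.37856.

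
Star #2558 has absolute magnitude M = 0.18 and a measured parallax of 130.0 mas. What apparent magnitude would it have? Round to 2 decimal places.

m = -0.39

d = 1/p = 1/0.1300″ = 7.6923 pc.
m − M = 5 log₁₀ d − 5 = 5 log₁₀(7.6923) − 5 = 4.4303 − 5 = -0.5697.
m = M + (m − M) = 0.18 + (-0.5697) = -0.39.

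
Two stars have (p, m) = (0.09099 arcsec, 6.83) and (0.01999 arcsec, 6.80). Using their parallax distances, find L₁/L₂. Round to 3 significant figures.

L₁/L₂ = 0.0470

d₁ = 1/p₁ = 1/0.09099″ = 10.99 pc; d₂ = 1/p₂ = 1/0.01999″ = 50.025 pc.
M₁ = m₁ − 5 log₁₀ d₁ + 5 = 6.83 − 5.2050 + 5 = 6.6250.
M₂ = 6.80 − 8.4959 + 5 = 3.3041.
L₁/L₂ = 10^(0.4(M₂ − M₁)) = 10^(0.4 × (-3.3209)) = 10^(-1.32836) = 0.04695.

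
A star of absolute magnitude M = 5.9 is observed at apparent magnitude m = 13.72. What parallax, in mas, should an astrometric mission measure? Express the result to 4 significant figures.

2.729 mas

m − M = 13.72 − 5.9 = 7.82.
d = 10^((m−M)/5 + 1) = 10^2.564 = 366.44 pc.
p = 1/d = 1/366.44 = 0.002729 arcsec = 2.729 mas.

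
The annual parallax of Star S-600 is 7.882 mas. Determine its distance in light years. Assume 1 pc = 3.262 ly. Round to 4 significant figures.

p = 7.882 mas = 0.007882 arcsec.
d = 1/p = 1/0.007882 = 126.87 pc.
In light-years: 126.87 × 3.262 = 413.85 ly.

413.9 light years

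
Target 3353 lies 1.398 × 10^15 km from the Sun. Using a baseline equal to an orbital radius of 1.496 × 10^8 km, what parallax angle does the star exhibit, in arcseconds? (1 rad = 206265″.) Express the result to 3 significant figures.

θ ≈ B/d = (1.496 × 10^8) / (1.398 × 10^15) = 1.0701 × 10^-7 rad.
In arcseconds: 1.0701 × 10^-7 × 206265 = 0.022072″.

0.0221 arcsec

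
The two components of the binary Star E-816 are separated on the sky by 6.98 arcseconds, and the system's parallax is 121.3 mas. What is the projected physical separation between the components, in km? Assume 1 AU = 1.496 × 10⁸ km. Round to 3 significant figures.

d = 1/p = 1/0.1213″ = 8.244 pc.
At distance d (pc), an angle of θ arcsec spans θ·d AU: s = 6.98 × 8.244 = 57.543 AU.
= 57.543 × 1.496 × 10⁸ km = 8.6084 × 10^9 km.

8.61 × 10^9 km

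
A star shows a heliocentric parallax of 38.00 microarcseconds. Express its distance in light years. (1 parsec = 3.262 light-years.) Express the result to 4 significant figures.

85840 light years

p = 38.00 microarcseconds = 0.00003800 arcsec.
d = 1/p = 1/0.00003800 = 26316 pc.
In light-years: 26316 × 3.262 = 85843 ly.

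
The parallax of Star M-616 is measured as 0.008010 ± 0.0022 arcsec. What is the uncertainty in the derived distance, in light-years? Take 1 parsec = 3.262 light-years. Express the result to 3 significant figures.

112 ly

d = 1/p, so σ_d = σ_p / p².
σ_d = 0.00220 / (0.008010)² = 0.00220 / 0.00006416 = 34.289 pc = 34.289 × 3.262 ly = 111.85 ly.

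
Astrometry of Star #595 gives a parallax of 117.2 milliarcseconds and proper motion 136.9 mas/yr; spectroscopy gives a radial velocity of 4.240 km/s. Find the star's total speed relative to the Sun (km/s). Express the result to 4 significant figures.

6.974 km/s

d = 1/p = 1/0.1172″ = 8.5324 pc.
μ = 136.9 mas/yr = 0.1369 ″/yr.
v_t = 4.740 μ d = 4.740 × 0.1369 × 8.5324 = 5.5367 km/s.
v = √(v_r² + v_t²) = √(4.240² + 5.5367²) = √48.6326 = 6.9737 km/s.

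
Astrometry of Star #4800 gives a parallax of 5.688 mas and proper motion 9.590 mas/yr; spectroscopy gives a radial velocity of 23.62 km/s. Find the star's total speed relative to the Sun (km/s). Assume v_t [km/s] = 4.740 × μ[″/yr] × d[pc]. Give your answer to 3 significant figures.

24.9 km/s

d = 1/p = 1/0.005688″ = 175.81 pc.
μ = 9.590 mas/yr = 0.009590 ″/yr.
v_t = 4.740 μ d = 4.740 × 0.009590 × 175.81 = 7.9917 km/s.
v = √(v_r² + v_t²) = √(23.62² + 7.9917²) = √621.772 = 24.935 km/s.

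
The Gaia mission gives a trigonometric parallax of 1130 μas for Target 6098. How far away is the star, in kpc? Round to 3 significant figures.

p = 1130 μas = 0.001130 arcsec.
d = 1/p = 1/0.001130 = 884.96 pc.
= 0.88496 kpc.

0.885 kpc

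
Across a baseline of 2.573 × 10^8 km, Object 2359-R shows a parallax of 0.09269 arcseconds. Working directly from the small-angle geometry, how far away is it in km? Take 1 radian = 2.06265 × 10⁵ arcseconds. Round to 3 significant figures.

5.73 × 10^14 km

θ = 0.09269″ = 0.09269/206265 = 4.4937 × 10^-7 rad.
d = B/θ = (2.573 × 10^8) / (4.4937 × 10^-7) = 5.7258 × 10^14 km.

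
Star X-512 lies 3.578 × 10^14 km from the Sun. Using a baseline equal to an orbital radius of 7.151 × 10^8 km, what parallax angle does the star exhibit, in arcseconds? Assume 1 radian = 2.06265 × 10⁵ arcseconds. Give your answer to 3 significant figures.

0.412 arcsec

θ ≈ B/d = (7.151 × 10^8) / (3.578 × 10^14) = 1.9986 × 10^-6 rad.
In arcseconds: 1.9986 × 10^-6 × 206265 = 0.41224″.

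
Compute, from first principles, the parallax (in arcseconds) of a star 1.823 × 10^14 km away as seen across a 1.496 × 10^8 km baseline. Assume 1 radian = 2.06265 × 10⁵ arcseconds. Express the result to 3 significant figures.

θ ≈ B/d = (1.496 × 10^8) / (1.823 × 10^14) = 8.2063 × 10^-7 rad.
In arcseconds: 8.2063 × 10^-7 × 206265 = 0.16927″.

0.169 arcsec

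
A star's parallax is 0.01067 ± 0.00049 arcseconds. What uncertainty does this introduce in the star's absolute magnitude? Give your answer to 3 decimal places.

M = m − 5 log₁₀ d + 5 = m + 5 log₁₀ p + 5, so ∂M/∂p = 5/(p ln 10).
σ_M = (5/ln 10) · (σ_p/p) = 2.1715 × 0.00049/0.01067 = 2.1715 × 0.045923 = 0.099722.

σ_M = 0.100 mag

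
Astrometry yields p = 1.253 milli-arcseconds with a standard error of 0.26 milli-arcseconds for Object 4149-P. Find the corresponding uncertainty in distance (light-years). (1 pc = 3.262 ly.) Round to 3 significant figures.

540 ly

d = 1/p, so σ_d = σ_p / p².
σ_d = 0.000260 / (0.001253)² = 0.000260 / 0.00000157 = 165.61 pc = 165.61 × 3.262 ly = 540.22 ly.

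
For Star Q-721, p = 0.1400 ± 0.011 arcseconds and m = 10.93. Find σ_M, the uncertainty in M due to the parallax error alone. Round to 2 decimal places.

σ_M = 0.17 mag

M = m − 5 log₁₀ d + 5 = m + 5 log₁₀ p + 5, so ∂M/∂p = 5/(p ln 10).
σ_M = (5/ln 10) · (σ_p/p) = 2.1715 × 0.011/0.1400 = 2.1715 × 0.078571 = 0.17062.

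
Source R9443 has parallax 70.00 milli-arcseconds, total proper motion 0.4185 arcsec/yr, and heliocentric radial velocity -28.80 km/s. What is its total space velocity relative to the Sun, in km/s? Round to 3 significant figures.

d = 1/p = 1/0.07000″ = 14.286 pc.
v_t = 4.740 μ d = 4.740 × 0.4185 × 14.286 = 28.339 km/s.
v = √(v_r² + v_t²) = √((-28.80)² + 28.339²) = √1632.54 = 40.405 km/s.

40.4 km/s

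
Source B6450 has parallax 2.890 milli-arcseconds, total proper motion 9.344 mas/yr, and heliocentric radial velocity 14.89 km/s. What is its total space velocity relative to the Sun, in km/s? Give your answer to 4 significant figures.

d = 1/p = 1/0.002890″ = 346.02 pc.
μ = 9.344 mas/yr = 0.009344 ″/yr.
v_t = 4.740 μ d = 4.740 × 0.009344 × 346.02 = 15.325 km/s.
v = √(v_r² + v_t²) = √(14.89² + 15.325²) = √456.568 = 21.367 km/s.

21.37 km/s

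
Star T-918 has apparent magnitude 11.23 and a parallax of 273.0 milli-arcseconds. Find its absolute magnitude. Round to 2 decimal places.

d = 1/p = 1/0.2730″ = 3.663 pc.
m − M = 5 log₁₀(3.663) − 5 = 2.8192 − 5 = -2.1808.
M = m − (m − M) = 11.23 − (-2.1808) = 13.41.

M = 13.41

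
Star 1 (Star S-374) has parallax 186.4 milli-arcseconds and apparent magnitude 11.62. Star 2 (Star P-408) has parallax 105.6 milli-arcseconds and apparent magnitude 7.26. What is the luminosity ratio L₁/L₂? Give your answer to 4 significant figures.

d₁ = 1/p₁ = 1/0.1864″ = 5.3648 pc; d₂ = 1/p₂ = 1/0.1056″ = 9.4697 pc.
M₁ = m₁ − 5 log₁₀ d₁ + 5 = 11.62 − 3.6478 + 5 = 12.9722.
M₂ = 7.26 − 4.8817 + 5 = 7.3783.
L₁/L₂ = 10^(0.4(M₂ − M₁)) = 10^(0.4 × (-5.5939)) = 10^(-2.23756) = 0.0057868.

L₁/L₂ = 0.005787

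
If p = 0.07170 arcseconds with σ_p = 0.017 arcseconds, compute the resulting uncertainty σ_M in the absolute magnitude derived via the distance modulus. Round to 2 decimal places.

M = m − 5 log₁₀ d + 5 = m + 5 log₁₀ p + 5, so ∂M/∂p = 5/(p ln 10).
σ_M = (5/ln 10) · (σ_p/p) = 2.1715 × 0.017/0.07170 = 2.1715 × 0.2371 = 0.51486.

σ_M = 0.51 mag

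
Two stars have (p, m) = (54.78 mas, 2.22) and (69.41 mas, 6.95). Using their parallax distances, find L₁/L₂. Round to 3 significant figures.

L₁/L₂ = 125

d₁ = 1/p₁ = 1/0.05478″ = 18.255 pc; d₂ = 1/p₂ = 1/0.06941″ = 14.407 pc.
M₁ = m₁ − 5 log₁₀ d₁ + 5 = 2.22 − 6.3069 + 5 = 0.9131.
M₂ = 6.95 − 5.7929 + 5 = 6.1571.
L₁/L₂ = 10^(0.4(M₂ − M₁)) = 10^(0.4 × 5.2440) = 10^2.09760 = 125.2.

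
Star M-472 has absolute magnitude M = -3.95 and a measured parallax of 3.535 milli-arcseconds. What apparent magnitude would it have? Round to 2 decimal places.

d = 1/p = 1/0.003535″ = 282.89 pc.
m − M = 5 log₁₀ d − 5 = 5 log₁₀(282.89) − 5 = 12.2581 − 5 = 7.2581.
m = M + (m − M) = -3.95 + 7.2581 = 3.31.

m = 3.31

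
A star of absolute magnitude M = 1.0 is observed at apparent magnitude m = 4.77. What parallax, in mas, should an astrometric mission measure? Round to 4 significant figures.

17.62 mas

m − M = 4.77 − 1.0 = 3.77.
d = 10^((m−M)/5 + 1) = 10^1.754 = 56.754 pc.
p = 1/d = 1/56.754 = 0.01762 arcsec = 17.62 mas.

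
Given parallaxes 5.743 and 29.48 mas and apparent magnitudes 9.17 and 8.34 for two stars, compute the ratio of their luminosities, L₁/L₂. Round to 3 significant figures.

L₁/L₂ = 12.3

d₁ = 1/p₁ = 1/0.005743″ = 174.13 pc; d₂ = 1/p₂ = 1/0.02948″ = 33.921 pc.
M₁ = m₁ − 5 log₁₀ d₁ + 5 = 9.17 − 11.2044 + 5 = 2.9656.
M₂ = 8.34 − 7.6523 + 5 = 5.6877.
L₁/L₂ = 10^(0.4(M₂ − M₁)) = 10^(0.4 × 2.7221) = 10^1.08884 = 12.27.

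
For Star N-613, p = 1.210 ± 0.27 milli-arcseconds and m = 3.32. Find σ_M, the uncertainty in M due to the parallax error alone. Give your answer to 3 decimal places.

M = m − 5 log₁₀ d + 5 = m + 5 log₁₀ p + 5, so ∂M/∂p = 5/(p ln 10).
σ_M = (5/ln 10) · (σ_p/p) = 2.1715 × 0.27/1.210 = 2.1715 × 0.22314 = 0.48455.

σ_M = 0.485 mag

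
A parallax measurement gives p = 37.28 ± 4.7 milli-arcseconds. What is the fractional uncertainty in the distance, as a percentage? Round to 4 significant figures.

For d = 1/p, |σ_d/d| = |σ_p/p|.
σ_p/p = 4.7 / 37.28 = 0.12607 = 12.607%.

12.61%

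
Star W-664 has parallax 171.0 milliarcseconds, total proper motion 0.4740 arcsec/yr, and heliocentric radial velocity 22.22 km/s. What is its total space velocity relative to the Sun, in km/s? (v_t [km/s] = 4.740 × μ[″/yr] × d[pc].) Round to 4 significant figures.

d = 1/p = 1/0.1710″ = 5.848 pc.
v_t = 4.740 μ d = 4.740 × 0.4740 × 5.848 = 13.139 km/s.
v = √(v_r² + v_t²) = √(22.22² + 13.139²) = √666.362 = 25.814 km/s.

25.81 km/s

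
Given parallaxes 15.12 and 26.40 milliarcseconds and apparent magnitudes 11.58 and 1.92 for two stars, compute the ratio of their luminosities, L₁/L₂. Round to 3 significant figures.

d₁ = 1/p₁ = 1/0.01512″ = 66.138 pc; d₂ = 1/p₂ = 1/0.02640″ = 37.879 pc.
M₁ = m₁ − 5 log₁₀ d₁ + 5 = 11.58 − 9.1023 + 5 = 7.4777.
M₂ = 1.92 − 7.8920 + 5 = -0.9720.
L₁/L₂ = 10^(0.4(M₂ − M₁)) = 10^(0.4 × (-8.4497)) = 10^(-3.37988) = 0.00041698.

L₁/L₂ = 0.000417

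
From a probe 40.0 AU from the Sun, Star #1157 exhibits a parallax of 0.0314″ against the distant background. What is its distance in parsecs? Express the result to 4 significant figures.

With baseline B (in AU) and parallax p (in arcsec), d = B/p parsecs.
d = 40.0 / 0.0314 = 1273.9 pc.

1274 pc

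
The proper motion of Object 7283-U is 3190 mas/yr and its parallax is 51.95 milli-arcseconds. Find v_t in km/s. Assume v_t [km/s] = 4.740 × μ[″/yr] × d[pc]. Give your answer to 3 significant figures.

d = 1/p = 1/0.05195″ = 19.249 pc.
μ = 3190 mas/yr = 3.19 ″/yr.
v_t = 4.74 × μ × d = 4.74 × 3.19 × 19.249 = 291.06 km/s.

291 km/s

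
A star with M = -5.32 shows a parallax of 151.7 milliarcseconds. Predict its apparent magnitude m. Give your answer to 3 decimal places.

d = 1/p = 1/0.1517″ = 6.592 pc.
m − M = 5 log₁₀ d − 5 = 5 log₁₀(6.592) − 5 = 4.0951 − 5 = -0.9049.
m = M + (m − M) = -5.32 + (-0.9049) = -6.225.

m = -6.225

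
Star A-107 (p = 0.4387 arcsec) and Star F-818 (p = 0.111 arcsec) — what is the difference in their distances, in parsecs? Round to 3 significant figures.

d_A = 1/0.4387″ = 2.2795 pc; d_B = 1/0.1110″ = 9.009 pc.
|d_B − d_A| = |9.009 − 2.2795| = 6.7295 pc.

6.73 pc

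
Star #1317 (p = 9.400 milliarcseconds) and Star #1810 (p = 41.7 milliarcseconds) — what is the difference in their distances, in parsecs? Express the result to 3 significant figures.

82.4 pc

d_A = 1/0.009400″ = 106.38 pc; d_B = 1/0.04170″ = 23.981 pc.
|d_B − d_A| = |23.981 − 106.38| = 82.399 pc.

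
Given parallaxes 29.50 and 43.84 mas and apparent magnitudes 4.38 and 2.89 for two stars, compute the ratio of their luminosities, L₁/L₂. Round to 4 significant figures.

L₁/L₂ = 0.5599

d₁ = 1/p₁ = 1/0.02950″ = 33.898 pc; d₂ = 1/p₂ = 1/0.04384″ = 22.81 pc.
M₁ = m₁ − 5 log₁₀ d₁ + 5 = 4.38 − 7.6509 + 5 = 1.7291.
M₂ = 2.89 − 6.7906 + 5 = 1.0994.
L₁/L₂ = 10^(0.4(M₂ − M₁)) = 10^(0.4 × (-0.6297)) = 10^(-0.25188) = 0.55991.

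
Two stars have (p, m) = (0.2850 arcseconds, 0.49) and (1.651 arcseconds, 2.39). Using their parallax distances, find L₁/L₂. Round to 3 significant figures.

L₁/L₂ = 193

d₁ = 1/p₁ = 1/0.2850″ = 3.5088 pc; d₂ = 1/p₂ = 1/1.651″ = 0.60569 pc.
M₁ = m₁ − 5 log₁₀ d₁ + 5 = 0.49 − 2.7258 + 5 = 2.7642.
M₂ = 2.39 − (-1.0887) + 5 = 8.4787.
L₁/L₂ = 10^(0.4(M₂ − M₁)) = 10^(0.4 × 5.7145) = 10^2.28580 = 193.11.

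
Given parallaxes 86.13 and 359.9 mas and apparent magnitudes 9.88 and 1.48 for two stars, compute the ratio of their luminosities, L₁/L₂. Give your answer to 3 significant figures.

L₁/L₂ = 0.00762

d₁ = 1/p₁ = 1/0.08613″ = 11.61 pc; d₂ = 1/p₂ = 1/0.3599″ = 2.7785 pc.
M₁ = m₁ − 5 log₁₀ d₁ + 5 = 9.88 − 5.3242 + 5 = 9.5558.
M₂ = 1.48 − 2.2191 + 5 = 4.2609.
L₁/L₂ = 10^(0.4(M₂ − M₁)) = 10^(0.4 × (-5.2949)) = 10^(-2.11796) = 0.0076215.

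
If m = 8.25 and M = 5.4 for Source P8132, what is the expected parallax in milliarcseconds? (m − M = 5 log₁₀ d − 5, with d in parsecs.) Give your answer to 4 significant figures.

m − M = 8.25 − 5.4 = 2.85.
d = 10^((m−M)/5 + 1) = 10^1.570 = 37.154 pc.
p = 1/d = 1/37.154 = 0.026915 arcsec = 26.915 mas.

26.92 mas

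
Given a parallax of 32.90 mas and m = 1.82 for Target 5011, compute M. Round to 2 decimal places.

M = -0.59

d = 1/p = 1/0.03290″ = 30.395 pc.
m − M = 5 log₁₀(30.395) − 5 = 7.4140 − 5 = 2.4140.
M = m − (m − M) = 1.82 − 2.4140 = -0.59.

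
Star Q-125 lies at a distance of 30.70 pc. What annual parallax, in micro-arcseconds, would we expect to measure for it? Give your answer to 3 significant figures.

32600 μas

p = 1/d = 1/30.7 = 0.032573 arcsec.
= 0.032573 × 10⁶ = 32573 μas.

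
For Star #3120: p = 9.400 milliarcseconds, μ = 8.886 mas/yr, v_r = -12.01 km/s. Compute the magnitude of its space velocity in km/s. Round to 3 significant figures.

12.8 km/s

d = 1/p = 1/0.009400″ = 106.38 pc.
μ = 8.886 mas/yr = 0.008886 ″/yr.
v_t = 4.740 μ d = 4.740 × 0.008886 × 106.38 = 4.4807 km/s.
v = √(v_r² + v_t²) = √((-12.01)² + 4.4807²) = √164.317 = 12.819 km/s.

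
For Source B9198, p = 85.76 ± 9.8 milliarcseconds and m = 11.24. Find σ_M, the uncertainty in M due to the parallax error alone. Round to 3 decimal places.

σ_M = 0.248 mag

M = m − 5 log₁₀ d + 5 = m + 5 log₁₀ p + 5, so ∂M/∂p = 5/(p ln 10).
σ_M = (5/ln 10) · (σ_p/p) = 2.1715 × 9.8/85.76 = 2.1715 × 0.11427 = 0.24814.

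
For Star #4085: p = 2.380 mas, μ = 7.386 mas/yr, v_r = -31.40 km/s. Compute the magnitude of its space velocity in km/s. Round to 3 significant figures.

d = 1/p = 1/0.002380″ = 420.17 pc.
μ = 7.386 mas/yr = 0.007386 ″/yr.
v_t = 4.740 μ d = 4.740 × 0.007386 × 420.17 = 14.71 km/s.
v = √(v_r² + v_t²) = √((-31.40)² + 14.71²) = √1202.34 = 34.675 km/s.

34.7 km/s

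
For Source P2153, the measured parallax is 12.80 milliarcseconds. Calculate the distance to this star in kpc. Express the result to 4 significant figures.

0.07813 kpc

p = 12.80 milliarcseconds = 0.01280 arcsec.
d = 1/p = 1/0.01280 = 78.125 pc.
= 0.078125 kpc.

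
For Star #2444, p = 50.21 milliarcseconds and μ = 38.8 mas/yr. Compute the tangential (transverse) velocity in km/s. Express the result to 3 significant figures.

3.66 km/s

d = 1/p = 1/0.05021″ = 19.916 pc.
μ = 38.8 mas/yr = 0.0388 ″/yr.
v_t = 4.74 × μ × d = 4.74 × 0.0388 × 19.916 = 3.6628 km/s.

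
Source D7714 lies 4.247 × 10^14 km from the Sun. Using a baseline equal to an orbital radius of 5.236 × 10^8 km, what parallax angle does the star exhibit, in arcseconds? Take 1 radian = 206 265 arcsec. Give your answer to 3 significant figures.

θ ≈ B/d = (5.236 × 10^8) / (4.247 × 10^14) = 1.2329 × 10^-6 rad.
In arcseconds: 1.2329 × 10^-6 × 206265 = 0.2543″.

0.254 arcsec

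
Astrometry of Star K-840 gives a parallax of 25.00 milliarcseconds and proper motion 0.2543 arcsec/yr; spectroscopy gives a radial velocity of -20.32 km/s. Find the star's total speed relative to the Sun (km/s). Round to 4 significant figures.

52.32 km/s

d = 1/p = 1/0.02500″ = 40 pc.
v_t = 4.740 μ d = 4.740 × 0.2543 × 40 = 48.215 km/s.
v = √(v_r² + v_t²) = √((-20.32)² + 48.215²) = √2737.59 = 52.322 km/s.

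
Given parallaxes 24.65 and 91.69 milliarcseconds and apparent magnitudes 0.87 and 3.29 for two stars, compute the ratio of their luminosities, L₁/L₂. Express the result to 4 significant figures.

d₁ = 1/p₁ = 1/0.02465″ = 40.568 pc; d₂ = 1/p₂ = 1/0.09169″ = 10.906 pc.
M₁ = m₁ − 5 log₁₀ d₁ + 5 = 0.87 − 8.0409 + 5 = -2.1709.
M₂ = 3.29 − 5.1883 + 5 = 3.1017.
L₁/L₂ = 10^(0.4(M₂ − M₁)) = 10^(0.4 × 5.2726) = 10^2.10904 = 128.54.

L₁/L₂ = 128.5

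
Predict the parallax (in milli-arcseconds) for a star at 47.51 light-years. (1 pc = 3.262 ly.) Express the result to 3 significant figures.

68.7 mas

d = 47.51 ly ÷ 3.262 = 14.565 pc.
p = 1/d = 1/14.565 = 0.068658 arcsec.
= 0.068658 × 1000 = 68.658 mas.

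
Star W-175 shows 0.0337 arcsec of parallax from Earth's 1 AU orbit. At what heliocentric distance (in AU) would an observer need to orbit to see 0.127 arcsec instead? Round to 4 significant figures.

Parallax scales linearly with baseline: p ∝ B, so B = p_target / p_Earth × 1 AU.
B = 0.127 / 0.0337 = 3.7685 AU.

3.769 AU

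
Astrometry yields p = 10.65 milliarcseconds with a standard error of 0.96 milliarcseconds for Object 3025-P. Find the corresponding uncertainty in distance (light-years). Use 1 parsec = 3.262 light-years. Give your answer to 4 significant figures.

d = 1/p, so σ_d = σ_p / p².
σ_d = 0.000960 / (0.01065)² = 0.000960 / 0.00011342 = 8.4641 pc = 8.4641 × 3.262 ly = 27.61 ly.

27.61 ly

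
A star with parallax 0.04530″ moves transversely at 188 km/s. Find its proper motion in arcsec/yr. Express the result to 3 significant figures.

1.80 arcsec/yr

d = 1/p = 1/0.04530″ = 22.075 pc.
μ = v_t / (4.74 d) = 188 / (4.74 × 22.075) = 188 / 104.64 = 1.7966 ″/yr.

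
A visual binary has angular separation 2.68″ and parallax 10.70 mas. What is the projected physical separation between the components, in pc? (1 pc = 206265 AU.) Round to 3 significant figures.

0.00121 pc

d = 1/p = 1/0.01070″ = 93.458 pc.
At distance d (pc), an angle of θ arcsec spans θ·d AU: s = 2.68 × 93.458 = 250.47 AU.
= 250.47 / 206265 = 0.0012143 pc.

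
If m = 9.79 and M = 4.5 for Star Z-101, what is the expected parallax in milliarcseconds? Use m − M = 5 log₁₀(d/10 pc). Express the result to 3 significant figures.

8.75 mas

m − M = 9.79 − 4.5 = 5.29.
d = 10^((m−M)/5 + 1) = 10^2.058 = 114.29 pc.
p = 1/d = 1/114.29 = 0.0087497 arcsec = 8.7497 mas.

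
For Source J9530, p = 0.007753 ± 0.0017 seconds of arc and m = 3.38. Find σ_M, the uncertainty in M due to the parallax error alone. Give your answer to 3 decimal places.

M = m − 5 log₁₀ d + 5 = m + 5 log₁₀ p + 5, so ∂M/∂p = 5/(p ln 10).
σ_M = (5/ln 10) · (σ_p/p) = 2.1715 × 0.0017/0.007753 = 2.1715 × 0.21927 = 0.47614.

σ_M = 0.476 mag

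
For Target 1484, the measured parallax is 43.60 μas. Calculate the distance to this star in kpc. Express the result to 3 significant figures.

p = 43.60 μas = 0.00004360 arcsec.
d = 1/p = 1/0.00004360 = 22936 pc.
= 22.936 kpc.

22.9 kpc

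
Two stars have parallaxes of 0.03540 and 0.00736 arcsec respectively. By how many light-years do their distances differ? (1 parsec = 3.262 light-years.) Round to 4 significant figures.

d_A = 1/0.03540″ = 28.249 pc; d_B = 1/0.007360″ = 135.87 pc.
|d_B − d_A| = |135.87 − 28.249| = 107.62 pc = 107.62 × 3.262 ly = 351.06 ly.

351.1 ly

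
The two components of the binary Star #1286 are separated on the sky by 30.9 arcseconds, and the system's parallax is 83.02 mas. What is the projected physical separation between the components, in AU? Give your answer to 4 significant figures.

372.2 AU

d = 1/p = 1/0.08302″ = 12.045 pc.
At distance d (pc), an angle of θ arcsec spans θ·d AU: s = 30.9 × 12.045 = 372.19 AU.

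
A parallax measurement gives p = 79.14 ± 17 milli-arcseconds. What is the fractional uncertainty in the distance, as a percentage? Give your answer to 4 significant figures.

21.48%

For d = 1/p, |σ_d/d| = |σ_p/p|.
σ_p/p = 17 / 79.14 = 0.21481 = 21.481%.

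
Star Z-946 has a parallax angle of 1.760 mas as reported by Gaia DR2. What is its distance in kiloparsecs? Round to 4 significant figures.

0.5682 kpc

p = 1.760 mas = 0.001760 arcsec.
d = 1/p = 1/0.001760 = 568.18 pc.
= 0.56818 kpc.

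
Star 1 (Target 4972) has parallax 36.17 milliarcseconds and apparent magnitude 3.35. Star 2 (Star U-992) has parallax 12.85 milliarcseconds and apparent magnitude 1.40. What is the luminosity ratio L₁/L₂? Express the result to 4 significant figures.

d₁ = 1/p₁ = 1/0.03617″ = 27.647 pc; d₂ = 1/p₂ = 1/0.01285″ = 77.821 pc.
M₁ = m₁ − 5 log₁₀ d₁ + 5 = 3.35 − 7.2082 + 5 = 1.1418.
M₂ = 1.40 − 9.4555 + 5 = -3.0555.
L₁/L₂ = 10^(0.4(M₂ − M₁)) = 10^(0.4 × (-4.1973)) = 10^(-1.67892) = 0.020945.

L₁/L₂ = 0.02095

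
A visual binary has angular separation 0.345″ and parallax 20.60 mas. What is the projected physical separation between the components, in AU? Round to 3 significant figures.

d = 1/p = 1/0.02060″ = 48.544 pc.
At distance d (pc), an angle of θ arcsec spans θ·d AU: s = 0.345 × 48.544 = 16.748 AU.

16.7 AU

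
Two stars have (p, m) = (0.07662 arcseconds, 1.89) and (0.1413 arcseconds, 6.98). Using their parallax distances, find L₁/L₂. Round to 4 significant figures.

d₁ = 1/p₁ = 1/0.07662″ = 13.051 pc; d₂ = 1/p₂ = 1/0.1413″ = 7.0771 pc.
M₁ = m₁ − 5 log₁₀ d₁ + 5 = 1.89 − 5.5782 + 5 = 1.3118.
M₂ = 6.98 − 4.2493 + 5 = 7.7307.
L₁/L₂ = 10^(0.4(M₂ − M₁)) = 10^(0.4 × 6.4189) = 10^2.56756 = 369.45.

L₁/L₂ = 369.5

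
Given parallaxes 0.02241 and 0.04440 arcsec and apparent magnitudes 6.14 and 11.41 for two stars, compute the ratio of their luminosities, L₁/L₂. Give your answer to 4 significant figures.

d₁ = 1/p₁ = 1/0.02241″ = 44.623 pc; d₂ = 1/p₂ = 1/0.04440″ = 22.523 pc.
M₁ = m₁ − 5 log₁₀ d₁ + 5 = 6.14 − 8.2478 + 5 = 2.8922.
M₂ = 11.41 − 6.7631 + 5 = 9.6469.
L₁/L₂ = 10^(0.4(M₂ − M₁)) = 10^(0.4 × 6.7547) = 10^2.70188 = 503.36.

L₁/L₂ = 503.4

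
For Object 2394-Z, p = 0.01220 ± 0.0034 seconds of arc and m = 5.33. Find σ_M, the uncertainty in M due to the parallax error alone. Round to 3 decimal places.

M = m − 5 log₁₀ d + 5 = m + 5 log₁₀ p + 5, so ∂M/∂p = 5/(p ln 10).
σ_M = (5/ln 10) · (σ_p/p) = 2.1715 × 0.0034/0.01220 = 2.1715 × 0.27869 = 0.60518.

σ_M = 0.605 mag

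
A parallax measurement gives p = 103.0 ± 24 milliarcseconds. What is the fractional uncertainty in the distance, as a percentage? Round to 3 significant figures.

23.3%

For d = 1/p, |σ_d/d| = |σ_p/p|.
σ_p/p = 24 / 103.0 = 0.23301 = 23.301%.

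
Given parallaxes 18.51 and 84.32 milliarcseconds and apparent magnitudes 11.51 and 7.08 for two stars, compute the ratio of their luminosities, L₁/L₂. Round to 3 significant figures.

L₁/L₂ = 0.351

d₁ = 1/p₁ = 1/0.01851″ = 54.025 pc; d₂ = 1/p₂ = 1/0.08432″ = 11.86 pc.
M₁ = m₁ − 5 log₁₀ d₁ + 5 = 11.51 − 8.6630 + 5 = 7.8470.
M₂ = 7.08 − 5.3704 + 5 = 6.7096.
L₁/L₂ = 10^(0.4(M₂ − M₁)) = 10^(0.4 × (-1.1374)) = 10^(-0.45496) = 0.35078.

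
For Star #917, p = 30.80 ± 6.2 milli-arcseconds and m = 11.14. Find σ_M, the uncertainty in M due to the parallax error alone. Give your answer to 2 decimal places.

σ_M = 0.44 mag

M = m − 5 log₁₀ d + 5 = m + 5 log₁₀ p + 5, so ∂M/∂p = 5/(p ln 10).
σ_M = (5/ln 10) · (σ_p/p) = 2.1715 × 6.2/30.80 = 2.1715 × 0.2013 = 0.43712.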